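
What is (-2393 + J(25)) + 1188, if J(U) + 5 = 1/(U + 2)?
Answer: -32669/27 ≈ -1210.0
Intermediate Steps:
J(U) = -5 + 1/(2 + U) (J(U) = -5 + 1/(U + 2) = -5 + 1/(2 + U))
(-2393 + J(25)) + 1188 = (-2393 + (-9 - 5*25)/(2 + 25)) + 1188 = (-2393 + (-9 - 125)/27) + 1188 = (-2393 + (1/27)*(-134)) + 1188 = (-2393 - 134/27) + 1188 = -64745/27 + 1188 = -32669/27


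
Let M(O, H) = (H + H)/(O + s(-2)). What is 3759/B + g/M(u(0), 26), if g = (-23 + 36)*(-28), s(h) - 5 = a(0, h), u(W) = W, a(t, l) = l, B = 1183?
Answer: -3012/169 ≈ -17.822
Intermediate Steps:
s(h) = 5 + h
M(O, H) = 2*H/(3 + O) (M(O, H) = (H + H)/(O + (5 - 2)) = (2*H)/(O + 3) = (2*H)/(3 + O) = 2*H/(3 + O))
g = -364 (g = 13*(-28) = -364)
3759/B + g/M(u(0), 26) = 3759/1183 - 364/(2*26/(3 + 0)) = 3759*(1/1183) - 364/(2*26/3) = 537/169 - 364/(2*26*(⅓)) = 537/169 - 364/52/3 = 537/169 - 364*3/52 = 537/169 - 21 = -3012/169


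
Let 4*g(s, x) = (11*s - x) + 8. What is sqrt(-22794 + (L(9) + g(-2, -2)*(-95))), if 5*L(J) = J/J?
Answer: 4*I*sqrt(35170)/5 ≈ 150.03*I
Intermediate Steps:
L(J) = 1/5 (L(J) = (J/J)/5 = (1/5)*1 = 1/5)
g(s, x) = 2 - x/4 + 11*s/4 (g(s, x) = ((11*s - x) + 8)/4 = ((-x + 11*s) + 8)/4 = (8 - x + 11*s)/4 = 2 - x/4 + 11*s/4)
sqrt(-22794 + (L(9) + g(-2, -2)*(-95))) = sqrt(-22794 + (1/5 + (2 - 1/4*(-2) + (11/4)*(-2))*(-95))) = sqrt(-22794 + (1/5 + (2 + 1/2 - 11/2)*(-95))) = sqrt(-22794 + (1/5 - 3*(-95))) = sqrt(-22794 + (1/5 + 285)) = sqrt(-22794 + 1426/5) = sqrt(-112544/5) = 4*I*sqrt(35170)/5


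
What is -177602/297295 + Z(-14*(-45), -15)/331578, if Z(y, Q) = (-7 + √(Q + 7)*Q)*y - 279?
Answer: -6698103579/10952942390 - 1050*I*√2/18421 ≈ -0.61154 - 0.08061*I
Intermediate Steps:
Z(y, Q) = -279 + y*(-7 + Q*√(7 + Q)) (Z(y, Q) = (-7 + √(7 + Q)*Q)*y - 279 = (-7 + Q*√(7 + Q))*y - 279 = y*(-7 + Q*√(7 + Q)) - 279 = -279 + y*(-7 + Q*√(7 + Q)))
-177602/297295 + Z(-14*(-45), -15)/331578 = -177602/297295 + (-279 - (-98)*(-45) - 15*(-14*(-45))*√(7 - 15))/331578 = -177602*1/297295 + (-279 - 7*630 - 15*630*√(-8))*(1/331578) = -177602/297295 + (-279 - 4410 - 15*630*2*I*√2)*(1/331578) = -177602/297295 + (-279 - 4410 - 18900*I*√2)*(1/331578) = -177602/297295 + (-4689 - 18900*I*√2)*(1/331578) = -177602/297295 + (-521/36842 - 1050*I*√2/18421) = -6698103579/10952942390 - 1050*I*√2/18421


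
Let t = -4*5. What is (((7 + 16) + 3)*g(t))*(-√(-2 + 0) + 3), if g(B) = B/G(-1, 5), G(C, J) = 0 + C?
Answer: 1560 - 520*I*√2 ≈ 1560.0 - 735.39*I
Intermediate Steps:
t = -20
G(C, J) = C
g(B) = -B (g(B) = B/(-1) = B*(-1) = -B)
(((7 + 16) + 3)*g(t))*(-√(-2 + 0) + 3) = (((7 + 16) + 3)*(-1*(-20)))*(-√(-2 + 0) + 3) = ((23 + 3)*20)*(-√(-2) + 3) = (26*20)*(-I*√2 + 3) = 520*(-I*√2 + 3) = 520*(3 - I*√2) = 1560 - 520*I*√2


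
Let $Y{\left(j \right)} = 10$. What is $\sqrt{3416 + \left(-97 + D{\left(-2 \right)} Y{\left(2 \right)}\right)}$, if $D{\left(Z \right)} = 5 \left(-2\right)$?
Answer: $\sqrt{3219} \approx 56.736$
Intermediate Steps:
$D{\left(Z \right)} = -10$
$\sqrt{3416 + \left(-97 + D{\left(-2 \right)} Y{\left(2 \right)}\right)} = \sqrt{3416 - 197} = \sqrt{3219}$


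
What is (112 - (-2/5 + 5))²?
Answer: 288369/25 ≈ 11535.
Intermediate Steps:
(112 - (-2/5 + 5))² = (112 - (-2*⅕ + 5))² = (112 - (-⅖ + 5))² = (112 - 1*23/5)² = (112 - 23/5)² = (537/5)² = 288369/25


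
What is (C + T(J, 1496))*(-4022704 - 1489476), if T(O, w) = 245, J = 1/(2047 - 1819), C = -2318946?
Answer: 12781097278180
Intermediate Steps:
J = 1/228 ≈ 0.0043860
(C + T(J, 1496))*(-4022704 - 1489476) = (-2318946 + 245)*(-4022704 - 1489476) = -2318701*(-5512180) = 12781097278180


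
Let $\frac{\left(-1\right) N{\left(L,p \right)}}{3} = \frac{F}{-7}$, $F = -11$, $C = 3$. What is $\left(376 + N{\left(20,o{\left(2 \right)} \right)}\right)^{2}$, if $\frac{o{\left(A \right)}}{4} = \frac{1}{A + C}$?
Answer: $\frac{6754801}{49} \approx 1.3785 \cdot 10^{5}$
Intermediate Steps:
$o{\left(A \right)} = \frac{4}{3 + A}$ ($o{\left(A \right)} = \frac{4}{A + 3} = \frac{4}{3 + A}$)
$N{\left(L,p \right)} = - \frac{33}{7}$ ($N{\left(L,p \right)} = - 3 \left(- \frac{11}{-7}\right) = - 3 \left(\left(-11\right) \left(- \frac{1}{7}\right)\right) = \left(-3\right) \frac{11}{7} = - \frac{33}{7}$)
$\left(376 + N{\left(20,o{\left(2 \right)} \right)}\right)^{2} = \left(376 - \frac{33}{7}\right)^{2} = \left(\frac{2599}{7}\right)^{2} = \frac{6754801}{49}$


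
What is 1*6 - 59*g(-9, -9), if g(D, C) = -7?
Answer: 419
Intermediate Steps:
1*6 - 59*g(-9, -9) = 1*6 - 59*(-7) = 6 + 413 = 419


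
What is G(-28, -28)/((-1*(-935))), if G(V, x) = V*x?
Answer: 784/935 ≈ 0.83850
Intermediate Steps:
G(-28, -28)/((-1*(-935))) = (-28*(-28))/((-1*(-935))) = 784/935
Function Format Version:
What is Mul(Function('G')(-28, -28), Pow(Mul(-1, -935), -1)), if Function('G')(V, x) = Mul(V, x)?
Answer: Rational(784, 935) ≈ 0.83850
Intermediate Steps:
Mul(Function('G')(-28, -28), Pow(Mul(-1, -935), -1)) = Mul(Mul(-28, -28), Pow(Mul(-1, -935), -1)) = Mul(784, Pow(935, -1)) = Mul(784, Rational(1, 935)) = Rational(784, 935)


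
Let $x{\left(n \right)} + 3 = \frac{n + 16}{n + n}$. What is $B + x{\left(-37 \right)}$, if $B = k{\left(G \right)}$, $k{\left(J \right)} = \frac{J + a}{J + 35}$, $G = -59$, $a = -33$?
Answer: $\frac{124}{111} \approx 1.1171$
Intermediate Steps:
$x{\left(n \right)} = -3 + \frac{16 + n}{2 n}$ ($x{\left(n \right)} = -3 + \frac{n + 16}{n + n} = -3 + \frac{16 + n}{2 n}$)
$k{\left(J \right)} = \frac{-33 + J}{35 + J}$ ($k{\left(J \right)} = \frac{J - 33}{J + 35} = \frac{-33 + J}{35 + J}$)
$B = \frac{23}{6}$ ($B = \frac{-33 - 59}{35 - 59} = \frac{1}{-24} \left(-92\right) = \left(- \frac{1}{24}\right) \left(-92\right) = \frac{23}{6} \approx 3.8333$)
$B + x{\left(-37 \right)} = \frac{23}{6} - \left(\frac{5}{2} - \frac{8}{-37}\right) = \frac{23}{6} + \left(- \frac{5}{2} + 8 \left(- \frac{1}{37}\right)\right) = \frac{23}{6} - \frac{201}{74} = \frac{124}{111}$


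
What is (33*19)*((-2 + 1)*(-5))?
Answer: 3135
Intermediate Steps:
(33*19)*((-2 + 1)*(-5)) = 627*(-1*(-5)) = 627*5 = 3135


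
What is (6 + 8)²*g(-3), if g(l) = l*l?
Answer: 1764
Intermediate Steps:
g(l) = l²
(6 + 8)²*g(-3) = (6 + 8)²*(-3)² = 14²*9 = 196*9 = 1764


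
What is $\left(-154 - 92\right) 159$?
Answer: $-39114$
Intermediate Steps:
$\left(-154 - 92\right) 159 = \left(-246\right) 159 = -39114$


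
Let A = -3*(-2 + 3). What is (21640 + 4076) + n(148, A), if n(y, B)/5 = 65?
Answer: 26041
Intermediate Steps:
A = -3 (A = -3*1 = -3)
n(y, B) = 325 (n(y, B) = 5*65 = 325)
(21640 + 4076) + n(148, A) = (21640 + 4076) + 325 = 25716 + 325 = 26041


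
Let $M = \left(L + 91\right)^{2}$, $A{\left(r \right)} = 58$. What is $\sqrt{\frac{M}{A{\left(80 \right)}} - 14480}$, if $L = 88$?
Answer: $\frac{i \sqrt{46852342}}{58} \approx 118.02 i$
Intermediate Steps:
$M = 32041$ ($M = \left(88 + 91\right)^{2} = 179^{2} = 32041$)
$\sqrt{\frac{M}{A{\left(80 \right)}} - 14480} = \sqrt{\frac{32041}{58} - 14480} = \sqrt{- \frac{807799}{58}} = \frac{i \sqrt{46852342}}{58}$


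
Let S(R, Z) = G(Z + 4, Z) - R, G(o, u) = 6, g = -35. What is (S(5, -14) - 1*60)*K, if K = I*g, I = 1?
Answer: 2065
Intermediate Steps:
K = -35 (K = 1*(-35) = -35)
S(R, Z) = 6 - R
(S(5, -14) - 1*60)*K = ((6 - 1*5) - 1*60)*(-35) = ((6 - 5) - 60)*(-35) = (1 - 60)*(-35) = -59*(-35) = 2065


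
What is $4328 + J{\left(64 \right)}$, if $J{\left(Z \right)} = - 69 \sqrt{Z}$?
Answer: $3776$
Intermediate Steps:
$4328 + J{\left(64 \right)} = 4328 - 69 \sqrt{64} = 4328 - 552 = 3776$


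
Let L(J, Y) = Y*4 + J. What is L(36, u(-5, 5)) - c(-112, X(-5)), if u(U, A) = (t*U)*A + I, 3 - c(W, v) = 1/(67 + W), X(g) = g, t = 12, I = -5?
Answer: -53416/45 ≈ -1187.0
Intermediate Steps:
c(W, v) = 3 - 1/(67 + W)
u(U, A) = -5 + 12*A*U (u(U, A) = (12*U)*A - 5 = 12*A*U - 5 = -5 + 12*A*U)
L(J, Y) = J + 4*Y (L(J, Y) = 4*Y + J = J + 4*Y)
L(36, u(-5, 5)) - c(-112, X(-5)) = (36 + 4*(-5 + 12*5*(-5))) - (200 + 3*(-112))/(67 - 112) = (36 + 4*(-5 - 300)) - (200 - 336)/(-45) = (36 + 4*(-305)) - (-1)*(-136)/45 = (36 - 1220) - 1*136/45 = -1184 - 136/45 = -53416/45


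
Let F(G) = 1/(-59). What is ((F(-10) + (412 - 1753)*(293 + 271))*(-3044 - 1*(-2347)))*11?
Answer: 342125438039/59 ≈ 5.7987e+9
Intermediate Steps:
F(G) = -1/59
((F(-10) + (412 - 1753)*(293 + 271))*(-3044 - 1*(-2347)))*11 = ((-1/59 + (412 - 1753)*(293 + 271))*(-3044 - 1*(-2347)))*11 = ((-1/59 - 1341*564)*(-3044 + 2347))*11 = ((-1/59 - 756324)*(-697))*11 = -44623117/59*(-697)*11 = (31102312549/59)*11 = 342125438039/59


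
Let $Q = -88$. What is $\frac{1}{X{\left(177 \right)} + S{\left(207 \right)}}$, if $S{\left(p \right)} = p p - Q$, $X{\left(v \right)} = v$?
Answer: $\frac{1}{43114} \approx 2.3194 \cdot 10^{-5}$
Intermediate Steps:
$S{\left(p \right)} = 88 + p^{2}$ ($S{\left(p \right)} = p p - -88 = p^{2} + 88 = 88 + p^{2}$)
$\frac{1}{X{\left(177 \right)} + S{\left(207 \right)}} = \frac{1}{177 + \left(88 + 207^{2}\right)} = \frac{1}{177 + \left(88 + 42849\right)} = \frac{1}{177 + 42937} = \frac{1}{43114}$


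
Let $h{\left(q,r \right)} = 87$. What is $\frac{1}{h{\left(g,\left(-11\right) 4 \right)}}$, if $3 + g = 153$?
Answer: $\frac{1}{87} \approx 0.011494$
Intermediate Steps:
$g = 150$ ($g = -3 + 153 = 150$)
$\frac{1}{h{\left(g,\left(-11\right) 4 \right)}} = \frac{1}{87}$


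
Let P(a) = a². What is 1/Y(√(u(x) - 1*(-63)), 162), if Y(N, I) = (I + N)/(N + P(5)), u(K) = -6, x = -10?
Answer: 1331/8729 + 137*√57/26187 ≈ 0.19198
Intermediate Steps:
Y(N, I) = (I + N)/(25 + N) (Y(N, I) = (I + N)/(N + 5²) = (I + N)/(N + 25) = (I + N)/(25 + N))
1/Y(√(u(x) - 1*(-63)), 162) = 1/((162 + √(-6 - 1*(-63)))/(25 + √(-6 - 1*(-63)))) = 1/((162 + √(-6 + 63))/(25 + √(-6 + 63))) = 1/((162 + √57)/(25 + √57)) = (25 + √57)/(162 + √57)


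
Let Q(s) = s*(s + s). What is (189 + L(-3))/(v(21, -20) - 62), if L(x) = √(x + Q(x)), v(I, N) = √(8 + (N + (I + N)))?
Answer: -3906/1285 - 62*√15/3855 - 63*I*√11/1285 - I*√165/3855 ≈ -3.102 - 0.16594*I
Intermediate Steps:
v(I, N) = √(8 + I + 2*N) (v(I, N) = √(8 + (I + 2*N)) = √(8 + I + 2*N))
Q(s) = 2*s² (Q(s) = s*(2*s) = 2*s²)
L(x) = √(x + 2*x²)
(189 + L(-3))/(v(21, -20) - 62) = (189 + √(-3*(1 + 2*(-3))))/(√(8 + 21 + 2*(-20)) - 62) = (189 + √(-3*(1 - 6)))/(√(8 + 21 - 40) - 62) = (189 + √(-3*(-5)))/(√(-11) - 62) = (189 + √15)/(I*√11 - 62) = (189 + √15)/(-62 + I*√11)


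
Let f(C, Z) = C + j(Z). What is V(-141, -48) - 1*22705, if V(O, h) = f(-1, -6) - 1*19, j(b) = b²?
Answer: -22689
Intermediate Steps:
f(C, Z) = C + Z²
V(O, h) = 16 (V(O, h) = (-1 + (-6)²) - 1*19 = (-1 + 36) - 19 = 35 - 19 = 16)
V(-141, -48) - 1*22705 = 16 - 1*22705 = 16 - 22705 = -22689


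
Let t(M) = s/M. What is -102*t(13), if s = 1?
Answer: -102/13 ≈ -7.8462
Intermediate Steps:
t(M) = 1/M
-102*t(13) = -102/13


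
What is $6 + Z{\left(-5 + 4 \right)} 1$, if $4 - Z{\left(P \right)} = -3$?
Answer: $13$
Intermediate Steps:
$Z{\left(P \right)} = 7$ ($Z{\left(P \right)} = 4 - -3 = 4 + 3 = 7$)
$6 + Z{\left(-5 + 4 \right)} 1 = 6 + 7 \cdot 1 = 6 + 7 = 13$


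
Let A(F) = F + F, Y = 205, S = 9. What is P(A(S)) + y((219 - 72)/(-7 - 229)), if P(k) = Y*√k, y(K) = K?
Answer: -147/236 + 615*√2 ≈ 869.12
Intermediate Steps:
A(F) = 2*F
P(k) = 205*√k
P(A(S)) + y((219 - 72)/(-7 - 229)) = 205*√(2*9) + (219 - 72)/(-7 - 229) = 205*√18 + 147/(-236) = 205*(3*√2) + 147*(-1/236) = 615*√2 - 147/236 = -147/236 + 615*√2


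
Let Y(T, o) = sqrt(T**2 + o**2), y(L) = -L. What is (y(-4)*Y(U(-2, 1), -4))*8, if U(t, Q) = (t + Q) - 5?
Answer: 64*sqrt(13) ≈ 230.76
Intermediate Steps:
U(t, Q) = -5 + Q + t (U(t, Q) = (Q + t) - 5 = -5 + Q + t)
(y(-4)*Y(U(-2, 1), -4))*8 = ((-1*(-4))*sqrt((-5 + 1 - 2)**2 + (-4)**2))*8 = (4*sqrt((-6)**2 + 16))*8 = (4*sqrt(36 + 16))*8 = (4*sqrt(52))*8 = (4*(2*sqrt(13)))*8 = (8*sqrt(13))*8 = 64*sqrt(13)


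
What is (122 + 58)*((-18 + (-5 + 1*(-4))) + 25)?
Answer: -360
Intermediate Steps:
(122 + 58)*((-18 + (-5 + 1*(-4))) + 25) = 180*((-18 + (-5 - 4)) + 25) = 180*((-18 - 9) + 25) = 180*(-27 + 25) = 180*(-2) = -360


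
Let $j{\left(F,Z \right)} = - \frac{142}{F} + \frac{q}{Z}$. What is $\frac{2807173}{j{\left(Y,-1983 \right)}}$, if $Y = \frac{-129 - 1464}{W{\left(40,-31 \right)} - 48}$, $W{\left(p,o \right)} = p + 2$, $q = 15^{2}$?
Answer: $- \frac{985292458443}{227549} \approx -4.33 \cdot 10^{6}$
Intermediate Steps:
$q = 225$
$W{\left(p,o \right)} = 2 + p$
$Y = \frac{531}{2}$ ($Y = \frac{-129 - 1464}{\left(2 + 40\right) - 48} = - \frac{1593}{42 - 48} = - \frac{1593}{-6} = \left(-1593\right) \left(- \frac{1}{6}\right) = \frac{531}{2} \approx 265.5$)
$j{\left(F,Z \right)} = - \frac{142}{F} + \frac{225}{Z}$
$\frac{2807173}{j{\left(Y,-1983 \right)}} = \frac{2807173}{- \frac{142}{\frac{531}{2}} + \frac{225}{-1983}} = \frac{2807173}{\left(-142\right) \frac{2}{531} + 225 \left(- \frac{1}{1983}\right)} = \frac{2807173}{- \frac{284}{531} - \frac{75}{661}} = \frac{2807173}{- \frac{227549}{350991}} = 2807173 \left(- \frac{350991}{227549}\right) = - \frac{985292458443}{227549}$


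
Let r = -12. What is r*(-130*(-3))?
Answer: -4680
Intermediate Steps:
r*(-130*(-3)) = -(-1560)*(-3) = -12*390 = -4680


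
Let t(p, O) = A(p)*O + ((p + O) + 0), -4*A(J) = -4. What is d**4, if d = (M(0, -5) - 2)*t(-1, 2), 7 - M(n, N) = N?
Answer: 810000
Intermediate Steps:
A(J) = 1 (A(J) = -1/4*(-4) = 1)
M(n, N) = 7 - N
t(p, O) = p + 2*O (t(p, O) = 1*O + ((p + O) + 0) = O + ((O + p) + 0) = O + (O + p) = p + 2*O)
d = 30 (d = ((7 - 1*(-5)) - 2)*(-1 + 2*2) = ((7 + 5) - 2)*(-1 + 4) = (12 - 2)*3 = 10*3 = 30)
d**4 = 30**4 = 810000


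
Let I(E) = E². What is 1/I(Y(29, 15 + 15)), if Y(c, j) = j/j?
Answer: 1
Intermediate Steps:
Y(c, j) = 1
1/I(Y(29, 15 + 15)) = 1/(1²) = 1/1 = 1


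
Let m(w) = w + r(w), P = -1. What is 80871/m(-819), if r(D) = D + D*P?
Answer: -3851/39 ≈ -98.744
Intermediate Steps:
r(D) = 0 (r(D) = D + D*(-1) = D - D = 0)
m(w) = w (m(w) = w + 0 = w)
80871/m(-819) = 80871/(-819) = 80871*(-1/819) = -3851/39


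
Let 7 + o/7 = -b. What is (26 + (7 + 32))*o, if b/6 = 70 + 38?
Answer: -298025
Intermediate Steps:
b = 648 (b = 6*(70 + 38) = 6*108 = 648)
o = -4585 (o = -49 + 7*(-1*648) = -49 + 7*(-648) = -49 - 4536 = -4585)
(26 + (7 + 32))*o = (26 + (7 + 32))*(-4585) = (26 + 39)*(-4585) = 65*(-4585) = -298025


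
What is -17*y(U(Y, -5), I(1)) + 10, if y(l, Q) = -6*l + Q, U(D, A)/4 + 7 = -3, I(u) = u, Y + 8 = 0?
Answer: -4087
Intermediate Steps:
Y = -8 (Y = -8 + 0 = -8)
U(D, A) = -40 (U(D, A) = -28 + 4*(-3) = -28 - 12 = -40)
y(l, Q) = Q - 6*l
-17*y(U(Y, -5), I(1)) + 10 = -17*(1 - 6*(-40)) + 10 = -17*(1 + 240) + 10 = -17*241 + 10 = -4097 + 10 = -4087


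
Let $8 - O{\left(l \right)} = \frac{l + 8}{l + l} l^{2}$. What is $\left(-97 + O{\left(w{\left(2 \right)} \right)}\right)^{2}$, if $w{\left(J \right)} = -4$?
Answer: $6561$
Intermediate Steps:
$O{\left(l \right)} = 8 - \frac{l \left(8 + l\right)}{2}$ ($O{\left(l \right)} = 8 - \frac{l + 8}{l + l} l^{2} = 8 - \frac{8 + l}{2 l} l^{2} = 8 - \frac{l \left(8 + l\right)}{2}$)
$\left(-97 + O{\left(w{\left(2 \right)} \right)}\right)^{2} = \left(-97 - \left(-24 + 8\right)\right)^{2} = \left(-97 + \left(8 + 16 - 8\right)\right)^{2} = \left(-97 + 16\right)^{2} = \left(-81\right)^{2} = 6561$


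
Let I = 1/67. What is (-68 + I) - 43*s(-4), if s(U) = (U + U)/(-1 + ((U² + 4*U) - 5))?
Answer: -25189/201 ≈ -125.32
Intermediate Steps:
I = 1/67 ≈ 0.014925
s(U) = 2*U/(-6 + U² + 4*U) (s(U) = (2*U)/(-1 + (-5 + U² + 4*U)) = (2*U)/(-6 + U² + 4*U) = 2*U/(-6 + U² + 4*U))
(-68 + I) - 43*s(-4) = (-68 + 1/67) - 86*(-4)/(-6 + (-4)² + 4*(-4)) = -4555/67 - 86*(-4)/(-6 + 16 - 16) = -4555/67 - 86*(-4)/(-6) = -4555/67 - 86*(-4)*(-1)/6 = -4555/67 - 43*4/3 = -4555/67 - 172/3 = -25189/201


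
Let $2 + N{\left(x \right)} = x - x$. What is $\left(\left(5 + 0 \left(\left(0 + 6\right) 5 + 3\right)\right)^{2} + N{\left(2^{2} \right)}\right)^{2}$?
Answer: $529$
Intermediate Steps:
$N{\left(x \right)} = -2$ ($N{\left(x \right)} = -2 + \left(x - x\right) = -2 + 0 = -2$)
$\left(\left(5 + 0 \left(\left(0 + 6\right) 5 + 3\right)\right)^{2} + N{\left(2^{2} \right)}\right)^{2} = \left(\left(5 + 0 \left(\left(0 + 6\right) 5 + 3\right)\right)^{2} - 2\right)^{2} = \left(\left(5 + 0 \left(6 \cdot 5 + 3\right)\right)^{2} - 2\right)^{2} = \left(\left(5 + 0 \left(30 + 3\right)\right)^{2} - 2\right)^{2} = \left(\left(5 + 0 \cdot 33\right)^{2} - 2\right)^{2} = \left(\left(5 + 0\right)^{2} - 2\right)^{2} = \left(5^{2} - 2\right)^{2} = \left(25 - 2\right)^{2} = 23^{2} = 529$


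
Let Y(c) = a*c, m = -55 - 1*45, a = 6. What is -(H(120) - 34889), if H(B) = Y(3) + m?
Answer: 34971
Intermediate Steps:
m = -100 (m = -55 - 45 = -100)
Y(c) = 6*c
H(B) = -82 (H(B) = 6*3 - 100 = 18 - 100 = -82)
-(H(120) - 34889) = -(-82 - 34889) = -1*(-34971) = 34971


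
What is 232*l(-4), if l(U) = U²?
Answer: 3712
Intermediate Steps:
232*l(-4) = 232*(-4)² = 232*16 = 3712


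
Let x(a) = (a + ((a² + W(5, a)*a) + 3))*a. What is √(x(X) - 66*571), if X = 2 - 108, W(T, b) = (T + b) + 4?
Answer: 2*I*√576919 ≈ 1519.1*I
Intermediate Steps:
W(T, b) = 4 + T + b
X = -106
x(a) = a*(3 + a + a² + a*(9 + a)) (x(a) = (a + ((a² + (4 + 5 + a)*a) + 3))*a = (a + ((a² + (9 + a)*a) + 3))*a = (a + ((a² + a*(9 + a)) + 3))*a = (a + (3 + a² + a*(9 + a)))*a = (3 + a + a² + a*(9 + a))*a = a*(3 + a + a² + a*(9 + a)))
√(x(X) - 66*571) = √(-106*(3 + 2*(-106)² + 10*(-106)) - 66*571) = √(-106*(3 + 2*11236 - 1060) - 37686) = √(-106*(3 + 22472 - 1060) - 37686) = √(-106*21415 - 37686) = √(-2269990 - 37686) = √(-2307676) = 2*I*√576919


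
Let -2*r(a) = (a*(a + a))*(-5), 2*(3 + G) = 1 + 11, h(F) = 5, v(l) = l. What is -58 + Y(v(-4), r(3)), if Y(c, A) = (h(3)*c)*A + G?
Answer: -955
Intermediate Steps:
G = 3 (G = -3 + (1 + 11)/2 = -3 + (½)*12 = -3 + 6 = 3)
r(a) = 5*a² (r(a) = -a*(a + a)*(-5)/2 = -a*(2*a)*(-5)/2 = -2*a²*(-5)/2 = -(-5)*a² = 5*a²)
Y(c, A) = 3 + 5*A*c (Y(c, A) = (5*c)*A + 3 = 5*A*c + 3 = 3 + 5*A*c)
-58 + Y(v(-4), r(3)) = -58 + (3 + 5*(5*3²)*(-4)) = -58 + (3 + 5*(5*9)*(-4)) = -58 + (3 + 5*45*(-4)) = -58 + (3 - 900) = -58 - 897 = -955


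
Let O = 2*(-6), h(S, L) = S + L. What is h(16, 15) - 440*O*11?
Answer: 58111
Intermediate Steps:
h(S, L) = L + S
O = -12
h(16, 15) - 440*O*11 = (15 + 16) - (-5280)*11 = 31 - 440*(-132) = 31 + 58080 = 58111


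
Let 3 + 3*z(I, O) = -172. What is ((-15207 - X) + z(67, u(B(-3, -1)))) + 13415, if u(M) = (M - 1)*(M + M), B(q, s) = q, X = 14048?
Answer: -47695/3 ≈ -15898.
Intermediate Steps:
u(M) = 2*M*(-1 + M) (u(M) = (-1 + M)*(2*M) = 2*M*(-1 + M))
z(I, O) = -175/3 (z(I, O) = -1 + (⅓)*(-172) = -1 - 172/3 = -175/3)
((-15207 - X) + z(67, u(B(-3, -1)))) + 13415 = ((-15207 - 1*14048) - 175/3) + 13415 = ((-15207 - 14048) - 175/3) + 13415 = (-29255 - 175/3) + 13415 = -87940/3 + 13415 = -47695/3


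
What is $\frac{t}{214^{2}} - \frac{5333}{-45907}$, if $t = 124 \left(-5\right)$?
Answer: $\frac{53941932}{525589243} \approx 0.10263$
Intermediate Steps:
$t = -620$
$\frac{t}{214^{2}} - \frac{5333}{-45907} = - \frac{620}{214^{2}} - \frac{5333}{-45907} = - \frac{620}{45796} - - \frac{5333}{45907} = \left(-620\right) \frac{1}{45796} + \frac{5333}{45907} = - \frac{155}{11449} + \frac{5333}{45907} = \frac{53941932}{525589243}$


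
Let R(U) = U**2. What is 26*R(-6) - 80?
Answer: 856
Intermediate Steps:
26*R(-6) - 80 = 26*(-6)**2 - 80 = 26*36 - 80 = 936 - 80 = 856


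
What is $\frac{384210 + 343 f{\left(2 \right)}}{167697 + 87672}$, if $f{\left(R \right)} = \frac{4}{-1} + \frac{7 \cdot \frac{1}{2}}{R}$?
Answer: $\frac{511251}{340492} \approx 1.5015$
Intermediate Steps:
$f{\left(R \right)} = -4 + \frac{7}{2 R}$ ($f{\left(R \right)} = 4 \left(-1\right) + \frac{7 \cdot \frac{1}{2}}{R} = -4 + \frac{7}{2 R}$)
$\frac{384210 + 343 f{\left(2 \right)}}{167697 + 87672} = \frac{384210 + 343 \left(-4 + \frac{7}{2 \cdot 2}\right)}{167697 + 87672} = \frac{384210 + 343 \left(-4 + \frac{7}{2} \cdot \frac{1}{2}\right)}{255369} = \left(384210 + 343 \left(-4 + \frac{7}{4}\right)\right) \frac{1}{255369} = \left(384210 + 343 \left(- \frac{9}{4}\right)\right) \frac{1}{255369} = \left(384210 - \frac{3087}{4}\right) \frac{1}{255369} = \frac{1533753}{4} \cdot \frac{1}{255369} = \frac{511251}{340492}$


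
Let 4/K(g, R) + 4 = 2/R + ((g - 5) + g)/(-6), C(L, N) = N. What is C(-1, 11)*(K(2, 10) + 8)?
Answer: 8272/109 ≈ 75.890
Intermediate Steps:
K(g, R) = 4/(-19/6 + 2/R - g/3) (K(g, R) = 4/(-4 + (2/R + ((g - 5) + g)/(-6))) = 4/(-4 + (2/R + ((-5 + g) + g)*(-⅙))) = 4/(-4 + (2/R + (-5 + 2*g)*(-⅙))) = 4/(-4 + (2/R + (⅚ - g/3))) = 4/(-4 + (⅚ + 2/R - g/3)) = 4/(-19/6 + 2/R - g/3))
C(-1, 11)*(K(2, 10) + 8) = 11*(-24*10/(-12 + 19*10 + 2*10*2) + 8) = 11*(-24*10/(-12 + 190 + 40) + 8) = 11*(-24*10/218 + 8) = 11*(-24*10*1/218 + 8) = 11*(-120/109 + 8) = 11*(752/109) = 8272/109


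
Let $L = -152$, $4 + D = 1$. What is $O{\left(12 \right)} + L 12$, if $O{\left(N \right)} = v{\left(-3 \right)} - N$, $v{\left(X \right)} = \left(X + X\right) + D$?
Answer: $-1845$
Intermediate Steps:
$D = -3$ ($D = -4 + 1 = -3$)
$v{\left(X \right)} = -3 + 2 X$ ($v{\left(X \right)} = \left(X + X\right) - 3 = 2 X - 3 = -3 + 2 X$)
$O{\left(N \right)} = -9 - N$ ($O{\left(N \right)} = \left(-3 + 2 \left(-3\right)\right) - N = \left(-3 - 6\right) - N = -9 - N$)
$O{\left(12 \right)} + L 12 = \left(-9 - 12\right) - 1824 = -21 - 1824 = -1845$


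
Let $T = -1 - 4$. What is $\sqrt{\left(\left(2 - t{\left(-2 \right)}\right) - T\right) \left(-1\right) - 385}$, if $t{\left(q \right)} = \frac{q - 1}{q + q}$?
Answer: $\frac{i \sqrt{1565}}{2} \approx 19.78 i$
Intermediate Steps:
$t{\left(q \right)} = \frac{-1 + q}{2 q}$
$T = -5$ ($T = -1 - 4 = -5$)
$\sqrt{\left(\left(2 - t{\left(-2 \right)}\right) - T\right) \left(-1\right) - 385} = \sqrt{\left(\left(2 - \frac{-1 - 2}{2 \left(-2\right)}\right) - -5\right) \left(-1\right) - 385} = \sqrt{\left(\left(2 - \frac{1}{2} \left(- \frac{1}{2}\right) \left(-3\right)\right) + 5\right) \left(-1\right) - 385} = \sqrt{\left(\left(2 - \frac{3}{4}\right) + 5\right) \left(-1\right) - 385} = \sqrt{\left(\frac{5}{4} + 5\right) \left(-1\right) - 385} = \sqrt{\frac{25}{4} \left(-1\right) - 385} = \sqrt{- \frac{25}{4} - 385} = \sqrt{- \frac{1565}{4}} = \frac{i \sqrt{1565}}{2}$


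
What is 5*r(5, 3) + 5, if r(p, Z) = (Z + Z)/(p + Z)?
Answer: 35/4 ≈ 8.7500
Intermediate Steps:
r(p, Z) = 2*Z/(Z + p) (r(p, Z) = (2*Z)/(Z + p) = 2*Z/(Z + p))
5*r(5, 3) + 5 = 5*(2*3/(3 + 5)) + 5 = 5*(2*3/8) + 5 = 5*(2*3*(1/8)) + 5 = 5*(3/4) + 5 = 15/4 + 5 = 35/4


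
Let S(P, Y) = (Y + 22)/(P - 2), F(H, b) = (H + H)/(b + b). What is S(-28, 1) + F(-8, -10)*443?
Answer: 10609/30 ≈ 353.63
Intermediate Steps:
F(H, b) = H/b (F(H, b) = (2*H)/((2*b)) = (2*H)*(1/(2*b)) = H/b)
S(P, Y) = (22 + Y)/(-2 + P)
S(-28, 1) + F(-8, -10)*443 = (22 + 1)/(-2 - 28) - 8/(-10)*443 = 23/(-30) - 8*(-⅒)*443 = -1/30*23 + (⅘)*443 = -23/30 + 1772/5 = 10609/30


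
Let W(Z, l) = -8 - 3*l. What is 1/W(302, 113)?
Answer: -1/347 ≈ -0.0028818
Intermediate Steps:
1/W(302, 113) = 1/(-8 - 3*113) = 1/(-8 - 339) = 1/(-347) = -1/347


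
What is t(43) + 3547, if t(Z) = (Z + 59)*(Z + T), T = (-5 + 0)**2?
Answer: 10483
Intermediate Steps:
T = 25 (T = (-5)**2 = 25)
t(Z) = (25 + Z)*(59 + Z) (t(Z) = (Z + 59)*(Z + 25) = (59 + Z)*(25 + Z) = (25 + Z)*(59 + Z))
t(43) + 3547 = (1475 + 43**2 + 84*43) + 3547 = (1475 + 1849 + 3612) + 3547 = 6936 + 3547 = 10483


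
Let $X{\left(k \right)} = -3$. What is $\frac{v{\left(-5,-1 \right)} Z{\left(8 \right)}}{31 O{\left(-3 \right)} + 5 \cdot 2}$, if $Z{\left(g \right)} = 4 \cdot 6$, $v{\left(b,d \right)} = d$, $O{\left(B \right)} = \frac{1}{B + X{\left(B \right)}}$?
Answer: $- \frac{144}{29} \approx -4.9655$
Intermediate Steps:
$O{\left(B \right)} = \frac{1}{-3 + B}$ ($O{\left(B \right)} = \frac{1}{B - 3} = \frac{1}{-3 + B}$)
$Z{\left(g \right)} = 24$
$\frac{v{\left(-5,-1 \right)} Z{\left(8 \right)}}{31 O{\left(-3 \right)} + 5 \cdot 2} = \frac{\left(-1\right) 24}{\frac{31}{-3 - 3} + 5 \cdot 2} = - \frac{24}{\frac{31}{-6} + 10} = - \frac{24}{31 \left(- \frac{1}{6}\right) + 10} = - \frac{24}{- \frac{31}{6} + 10} = - \frac{24}{\frac{29}{6}} = \left(-24\right) \frac{6}{29} = - \frac{144}{29}$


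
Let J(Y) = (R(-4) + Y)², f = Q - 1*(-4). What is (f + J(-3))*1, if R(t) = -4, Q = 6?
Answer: 59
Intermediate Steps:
f = 10 (f = 6 - 1*(-4) = 6 + 4 = 10)
J(Y) = (-4 + Y)²
(f + J(-3))*1 = (10 + (-4 - 3)²)*1 = (10 + (-7)²)*1 = (10 + 49)*1 = 59*1 = 59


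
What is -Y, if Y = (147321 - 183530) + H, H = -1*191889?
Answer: 228098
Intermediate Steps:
H = -191889
Y = -228098 (Y = (147321 - 183530) - 191889 = -36209 - 191889 = -228098)
-Y = -1*(-228098) = 228098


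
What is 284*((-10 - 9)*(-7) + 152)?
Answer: 80940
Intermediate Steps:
284*((-10 - 9)*(-7) + 152) = 284*(-19*(-7) + 152) = 284*(133 + 152) = 284*285 = 80940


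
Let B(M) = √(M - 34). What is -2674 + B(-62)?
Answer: -2674 + 4*I*√6 ≈ -2674.0 + 9.798*I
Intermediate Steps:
B(M) = √(-34 + M)
-2674 + B(-62) = -2674 + √(-34 - 62) = -2674 + √(-96) = -2674 + 4*I*√6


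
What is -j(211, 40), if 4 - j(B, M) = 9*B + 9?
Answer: 1904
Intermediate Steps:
j(B, M) = -5 - 9*B (j(B, M) = 4 - (9*B + 9) = 4 - (9 + 9*B) = 4 + (-9 - 9*B) = -5 - 9*B)
-j(211, 40) = -(-5 - 9*211) = -(-5 - 1899) = -1*(-1904) = 1904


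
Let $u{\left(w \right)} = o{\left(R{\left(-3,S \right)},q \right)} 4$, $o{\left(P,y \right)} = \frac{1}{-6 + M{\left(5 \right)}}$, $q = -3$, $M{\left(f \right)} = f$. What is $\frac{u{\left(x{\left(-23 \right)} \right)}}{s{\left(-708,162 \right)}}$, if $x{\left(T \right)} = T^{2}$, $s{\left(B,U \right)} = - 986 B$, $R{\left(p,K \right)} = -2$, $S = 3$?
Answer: $- \frac{1}{174522} \approx -5.7299 \cdot 10^{-6}$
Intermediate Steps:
$o{\left(P,y \right)} = -1$ ($o{\left(P,y \right)} = \frac{1}{-6 + 5} = \frac{1}{-1} = -1$)
$u{\left(w \right)} = -4$ ($u{\left(w \right)} = \left(-1\right) 4 = -4$)
$\frac{u{\left(x{\left(-23 \right)} \right)}}{s{\left(-708,162 \right)}} = - \frac{4}{\left(-986\right) \left(-708\right)} = - \frac{4}{698088} = \left(-4\right) \frac{1}{698088} = - \frac{1}{174522}$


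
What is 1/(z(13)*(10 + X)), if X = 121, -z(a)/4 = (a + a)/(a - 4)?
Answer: -9/13624 ≈ -0.00066060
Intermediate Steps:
z(a) = -8*a/(-4 + a) (z(a) = -4*(a + a)/(a - 4) = -4*2*a/(-4 + a) = -8*a/(-4 + a))
1/(z(13)*(10 + X)) = 1/((-8*13/(-4 + 13))*(10 + 121)) = 1/(-8*13/9*131) = 1/(-8*13*1/9*131) = 1/(-104/9*131) = 1/(-13624/9) = -9/13624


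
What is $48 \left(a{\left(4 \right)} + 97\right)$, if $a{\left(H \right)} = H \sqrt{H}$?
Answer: $5040$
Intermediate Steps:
$a{\left(H \right)} = H^{\frac{3}{2}}$
$48 \left(a{\left(4 \right)} + 97\right) = 48 \left(4^{\frac{3}{2}} + 97\right) = 48 \left(8 + 97\right) = 48 \cdot 105 = 5040$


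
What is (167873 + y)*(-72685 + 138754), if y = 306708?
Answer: 31355092089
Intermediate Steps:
(167873 + y)*(-72685 + 138754) = (167873 + 306708)*(-72685 + 138754) = 474581*66069 = 31355092089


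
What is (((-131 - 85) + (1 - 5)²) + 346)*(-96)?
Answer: -14016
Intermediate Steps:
(((-131 - 85) + (1 - 5)²) + 346)*(-96) = ((-216 + (-4)²) + 346)*(-96) = ((-216 + 16) + 346)*(-96) = (-200 + 346)*(-96) = 146*(-96) = -14016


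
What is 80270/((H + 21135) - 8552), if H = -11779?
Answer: 40135/402 ≈ 99.838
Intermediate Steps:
80270/((H + 21135) - 8552) = 80270/((-11779 + 21135) - 8552) = 80270/(9356 - 8552) = 80270/804 = 80270*(1/804) = 40135/402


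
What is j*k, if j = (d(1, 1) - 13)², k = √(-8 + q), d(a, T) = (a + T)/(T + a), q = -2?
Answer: 144*I*√10 ≈ 455.37*I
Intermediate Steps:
d(a, T) = 1 (d(a, T) = (T + a)/(T + a) = 1)
k = I*√10 (k = √(-8 - 2) = √(-10) = I*√10 ≈ 3.1623*I)
j = 144 (j = (1 - 13)² = (-12)² = 144)
j*k = 144*(I*√10) = 144*I*√10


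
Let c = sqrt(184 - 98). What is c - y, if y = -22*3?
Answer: 66 + sqrt(86) ≈ 75.274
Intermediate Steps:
c = sqrt(86) ≈ 9.2736
y = -66
c - y = sqrt(86) - 1*(-66) = sqrt(86) + 66 = 66 + sqrt(86)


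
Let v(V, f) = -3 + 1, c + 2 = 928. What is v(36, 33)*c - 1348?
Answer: -3200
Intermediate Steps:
c = 926 (c = -2 + 928 = 926)
v(V, f) = -2
v(36, 33)*c - 1348 = -2*926 - 1348 = -1852 - 1348 = -3200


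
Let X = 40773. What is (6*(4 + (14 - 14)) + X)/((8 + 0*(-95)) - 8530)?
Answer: -40797/8522 ≈ -4.7873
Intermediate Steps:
(6*(4 + (14 - 14)) + X)/((8 + 0*(-95)) - 8530) = (6*(4 + (14 - 14)) + 40773)/((8 + 0*(-95)) - 8530) = (6*(4 + 0) + 40773)/((8 + 0) - 8530) = (6*4 + 40773)/(8 - 8530) = (24 + 40773)/(-8522) = 40797*(-1/8522) = -40797/8522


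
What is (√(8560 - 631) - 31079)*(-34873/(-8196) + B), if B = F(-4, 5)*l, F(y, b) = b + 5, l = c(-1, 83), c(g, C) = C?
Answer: -212504309687/8196 + 6837553*√881/2732 ≈ -2.5854e+7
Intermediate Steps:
l = 83
F(y, b) = 5 + b
B = 830 (B = (5 + 5)*83 = 10*83 = 830)
(√(8560 - 631) - 31079)*(-34873/(-8196) + B) = (√(8560 - 631) - 31079)*(-34873/(-8196) + 830) = (√7929 - 31079)*(-34873*(-1/8196) + 830) = (3*√881 - 31079)*(34873/8196 + 830) = (-31079 + 3*√881)*(6837553/8196) = -212504309687/8196 + 6837553*√881/2732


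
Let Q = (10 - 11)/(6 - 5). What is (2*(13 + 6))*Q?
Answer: -38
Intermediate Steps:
Q = -1 (Q = -1/1 = -1*1 = -1)
(2*(13 + 6))*Q = (2*(13 + 6))*(-1) = (2*19)*(-1) = 38*(-1) = -38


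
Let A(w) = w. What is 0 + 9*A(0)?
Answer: 0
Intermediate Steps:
0 + 9*A(0) = 0 + 9*0 = 0 + 0 = 0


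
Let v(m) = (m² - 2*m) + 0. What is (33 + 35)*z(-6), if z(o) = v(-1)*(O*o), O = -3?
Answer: 3672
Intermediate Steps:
v(m) = m² - 2*m
z(o) = -9*o (z(o) = (-(-2 - 1))*(-3*o) = (-1*(-3))*(-3*o) = 3*(-3*o) = -9*o)
(33 + 35)*z(-6) = (33 + 35)*(-9*(-6)) = 68*54 = 3672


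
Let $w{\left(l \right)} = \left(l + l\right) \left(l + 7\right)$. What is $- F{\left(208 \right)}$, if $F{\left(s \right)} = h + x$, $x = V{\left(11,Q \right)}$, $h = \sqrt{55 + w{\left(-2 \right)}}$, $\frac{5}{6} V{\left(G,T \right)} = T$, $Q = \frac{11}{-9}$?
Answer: $\frac{22}{15} - \sqrt{35} \approx -4.4494$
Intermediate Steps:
$w{\left(l \right)} = 2 l \left(7 + l\right)$
$Q = - \frac{11}{9}$ ($Q = 11 \left(- \frac{1}{9}\right) = - \frac{11}{9} \approx -1.2222$)
$V{\left(G,T \right)} = \frac{6 T}{5}$
$h = \sqrt{35}$ ($h = \sqrt{55 + 2 \left(-2\right) \left(7 - 2\right)} = \sqrt{55 + 2 \left(-2\right) 5} = \sqrt{55 - 20} = \sqrt{35} \approx 5.9161$)
$x = - \frac{22}{15}$ ($x = \frac{6}{5} \left(- \frac{11}{9}\right) = - \frac{22}{15} \approx -1.4667$)
$F{\left(s \right)} = - \frac{22}{15} + \sqrt{35}$ ($F{\left(s \right)} = \sqrt{35} - \frac{22}{15} = - \frac{22}{15} + \sqrt{35}$)
$- F{\left(208 \right)} = - (- \frac{22}{15} + \sqrt{35}) = \frac{22}{15} - \sqrt{35}$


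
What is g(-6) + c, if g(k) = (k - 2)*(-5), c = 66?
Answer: 106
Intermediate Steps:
g(k) = 10 - 5*k (g(k) = (-2 + k)*(-5) = 10 - 5*k)
g(-6) + c = (10 - 5*(-6)) + 66 = (10 + 30) + 66 = 40 + 66 = 106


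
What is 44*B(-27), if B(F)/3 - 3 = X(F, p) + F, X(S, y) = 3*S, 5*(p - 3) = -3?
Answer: -13860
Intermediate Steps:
p = 12/5 (p = 3 + (1/5)*(-3) = 3 - 3/5 = 12/5 ≈ 2.4000)
B(F) = 9 + 12*F (B(F) = 9 + 3*(3*F + F) = 9 + 3*(4*F) = 9 + 12*F)
44*B(-27) = 44*(9 + 12*(-27)) = 44*(9 - 324) = 44*(-315) = -13860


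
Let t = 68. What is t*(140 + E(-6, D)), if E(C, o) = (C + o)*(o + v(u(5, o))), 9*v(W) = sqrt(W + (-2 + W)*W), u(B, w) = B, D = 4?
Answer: 8976 - 272*sqrt(5)/9 ≈ 8908.4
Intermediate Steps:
v(W) = sqrt(W + W*(-2 + W))/9 (v(W) = sqrt(W + (-2 + W)*W)/9 = sqrt(W + W*(-2 + W))/9)
E(C, o) = (C + o)*(o + 2*sqrt(5)/9) (E(C, o) = (C + o)*(o + sqrt(5*(-1 + 5))/9) = (C + o)*(o + sqrt(5*4)/9) = (C + o)*(o + sqrt(20)/9) = (C + o)*(o + (2*sqrt(5))/9) = (C + o)*(o + 2*sqrt(5)/9))
t*(140 + E(-6, D)) = 68*(140 + (4**2 - 6*4 + (2/9)*(-6)*sqrt(5) + (2/9)*4*sqrt(5))) = 68*(140 + (16 - 24 - 4*sqrt(5)/3 + 8*sqrt(5)/9)) = 68*(140 + (-8 - 4*sqrt(5)/9)) = 68*(132 - 4*sqrt(5)/9) = 8976 - 272*sqrt(5)/9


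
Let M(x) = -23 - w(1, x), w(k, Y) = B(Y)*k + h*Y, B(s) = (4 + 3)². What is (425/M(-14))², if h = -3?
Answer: 180625/12996 ≈ 13.899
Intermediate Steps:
B(s) = 49 (B(s) = 7² = 49)
w(k, Y) = -3*Y + 49*k (w(k, Y) = 49*k - 3*Y = -3*Y + 49*k)
M(x) = -72 + 3*x (M(x) = -23 - (-3*x + 49*1) = -23 - (-3*x + 49) = -23 - (49 - 3*x) = -23 + (-49 + 3*x) = -72 + 3*x)
(425/M(-14))² = (425/(-72 + 3*(-14)))² = (425/(-72 - 42))² = (425/(-114))² = (425*(-1/114))² = (-425/114)² = 180625/12996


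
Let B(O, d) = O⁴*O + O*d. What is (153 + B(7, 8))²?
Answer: 289544256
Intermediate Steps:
B(O, d) = O⁵ + O*d
(153 + B(7, 8))² = (153 + 7*(8 + 7⁴))² = (153 + 7*(8 + 2401))² = (153 + 7*2409)² = (153 + 16863)² = 17016² = 289544256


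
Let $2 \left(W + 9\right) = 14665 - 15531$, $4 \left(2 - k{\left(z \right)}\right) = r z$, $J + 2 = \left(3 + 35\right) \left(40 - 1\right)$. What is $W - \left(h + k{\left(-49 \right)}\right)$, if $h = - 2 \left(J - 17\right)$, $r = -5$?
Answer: $\frac{10173}{4} \approx 2543.3$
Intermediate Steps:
$J = 1480$ ($J = -2 + \left(3 + 35\right) \left(40 - 1\right) = -2 + 38 \cdot 39 = -2 + 1482 = 1480$)
$k{\left(z \right)} = 2 + \frac{5 z}{4}$ ($k{\left(z \right)} = 2 - \frac{\left(-5\right) z}{4} = 2 + \frac{5 z}{4}$)
$h = -2926$ ($h = - 2 \left(1480 - 17\right) = \left(-2\right) 1463 = -2926$)
$W = -442$ ($W = -9 + \frac{14665 - 15531}{2} = -9 + \frac{1}{2} \left(-866\right) = -9 - 433 = -442$)
$W - \left(h + k{\left(-49 \right)}\right) = -442 - \left(-2926 + \left(2 + \frac{5}{4} \left(-49\right)\right)\right) = -442 - \left(-2926 + \left(2 - \frac{245}{4}\right)\right) = -442 - \left(-2926 - \frac{237}{4}\right) = -442 - - \frac{11941}{4} = -442 + \frac{11941}{4} = \frac{10173}{4}$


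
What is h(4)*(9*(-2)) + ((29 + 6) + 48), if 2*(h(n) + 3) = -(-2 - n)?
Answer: 83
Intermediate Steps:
h(n) = -2 + n/2 (h(n) = -3 + (-(-2 - n))/2 = -3 + (2 + n)/2 = -3 + (1 + n/2) = -2 + n/2)
h(4)*(9*(-2)) + ((29 + 6) + 48) = (-2 + (1/2)*4)*(9*(-2)) + ((29 + 6) + 48) = (-2 + 2)*(-18) + (35 + 48) = 0*(-18) + 83 = 0 + 83 = 83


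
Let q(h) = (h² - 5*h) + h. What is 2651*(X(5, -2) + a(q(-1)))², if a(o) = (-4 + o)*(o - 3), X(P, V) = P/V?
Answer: 2651/4 ≈ 662.75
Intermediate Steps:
q(h) = h² - 4*h
a(o) = (-4 + o)*(-3 + o)
2651*(X(5, -2) + a(q(-1)))² = 2651*(5/(-2) + (12 + (-(-4 - 1))² - (-7)*(-4 - 1)))² = 2651*(5*(-½) + (12 + (-1*(-5))² - (-7)*(-5)))² = 2651*(-5/2 + (12 + 5² - 7*5))² = 2651*(-5/2 + (12 + 25 - 35))² = 2651*(-5/2 + 2)² = 2651*(-½)² = 2651*(¼) = 2651/4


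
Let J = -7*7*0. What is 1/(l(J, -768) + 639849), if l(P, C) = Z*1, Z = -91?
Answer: 1/639758 ≈ 1.5631e-6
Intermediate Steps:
J = 0 (J = -49*0 = 0)
l(P, C) = -91 (l(P, C) = -91*1 = -91)
1/(l(J, -768) + 639849) = 1/(-91 + 639849) = 1/639758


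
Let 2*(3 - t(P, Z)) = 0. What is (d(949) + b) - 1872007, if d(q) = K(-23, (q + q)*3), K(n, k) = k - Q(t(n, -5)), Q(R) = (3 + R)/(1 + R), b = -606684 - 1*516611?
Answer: -5979219/2 ≈ -2.9896e+6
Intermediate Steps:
b = -1123295 (b = -606684 - 516611 = -1123295)
t(P, Z) = 3 (t(P, Z) = 3 - 1/2*0 = 3 + 0 = 3)
Q(R) = (3 + R)/(1 + R)
K(n, k) = -3/2 + k (K(n, k) = k - (3 + 3)/(1 + 3) = k - 6/4 = k - 1*3/2 = k - 3/2 = -3/2 + k)
d(q) = -3/2 + 6*q (d(q) = -3/2 + (q + q)*3 = -3/2 + (2*q)*3 = -3/2 + 6*q)
(d(949) + b) - 1872007 = ((-3/2 + 6*949) - 1123295) - 1872007 = ((-3/2 + 5694) - 1123295) - 1872007 = (11385/2 - 1123295) - 1872007 = -2235205/2 - 1872007 = -5979219/2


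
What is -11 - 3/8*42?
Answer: -107/4 ≈ -26.750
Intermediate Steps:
-11 - 3/8*42 = -11 - 63/4 = -107/4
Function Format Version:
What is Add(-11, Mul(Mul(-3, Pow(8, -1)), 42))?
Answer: Rational(-107, 4) ≈ -26.750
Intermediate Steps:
Add(-11, Mul(Mul(-3, Pow(8, -1)), 42)) = Add(-11, Mul(Mul(-3, Rational(1, 8)), 42)) = Add(-11, Mul(Rational(-3, 8), 42)) = Add(-11, Rational(-63, 4)) = Rational(-107, 4)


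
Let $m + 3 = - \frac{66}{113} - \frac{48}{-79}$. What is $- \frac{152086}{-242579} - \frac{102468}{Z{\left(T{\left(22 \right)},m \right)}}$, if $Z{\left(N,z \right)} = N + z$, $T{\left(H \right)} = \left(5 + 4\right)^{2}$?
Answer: $- \frac{18482400309389}{14080012897} \approx -1312.7$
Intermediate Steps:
$T{\left(H \right)} = 81$ ($T{\left(H \right)} = 9^{2} = 81$)
$m = - \frac{26571}{8927}$ ($m = -3 - \left(- \frac{48}{79} + \frac{66}{113}\right) = -3 - - \frac{210}{8927} = -3 + \left(- \frac{66}{113} + \frac{48}{79}\right) = -3 + \frac{210}{8927} = - \frac{26571}{8927} \approx -2.9765$)
$- \frac{152086}{-242579} - \frac{102468}{Z{\left(T{\left(22 \right)},m \right)}} = - \frac{152086}{-242579} - \frac{102468}{81 - \frac{26571}{8927}} = \left(-152086\right) \left(- \frac{1}{242579}\right) - \frac{102468}{\frac{696516}{8927}} = \frac{152086}{242579} - \frac{76227653}{58043} = - \frac{18482400309389}{14080012897}$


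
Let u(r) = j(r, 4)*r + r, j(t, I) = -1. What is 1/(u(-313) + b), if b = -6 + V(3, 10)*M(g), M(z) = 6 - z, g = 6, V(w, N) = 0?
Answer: -⅙ ≈ -0.16667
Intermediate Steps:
u(r) = 0 (u(r) = -r + r = 0)
b = -6 (b = -6 + 0*(6 - 1*6) = -6 + 0*(6 - 6) = -6 + 0*0 = -6 + 0 = -6)
1/(u(-313) + b) = 1/(0 - 6) = 1/(-6) = -⅙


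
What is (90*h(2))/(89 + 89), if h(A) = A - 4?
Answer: -90/89 ≈ -1.0112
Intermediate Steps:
h(A) = -4 + A
(90*h(2))/(89 + 89) = (90*(-4 + 2))/(89 + 89) = (90*(-2))/178 = -180*1/178 = -90/89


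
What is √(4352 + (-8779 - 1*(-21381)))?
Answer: 7*√346 ≈ 130.21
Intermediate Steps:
√(4352 + (-8779 - 1*(-21381))) = √(4352 + (-8779 + 21381)) = √(4352 + 12602) = √16954 = 7*√346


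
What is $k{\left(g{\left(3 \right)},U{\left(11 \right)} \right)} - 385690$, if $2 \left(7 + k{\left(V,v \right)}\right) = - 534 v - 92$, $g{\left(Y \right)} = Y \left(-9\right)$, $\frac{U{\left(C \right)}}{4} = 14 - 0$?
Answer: $-400695$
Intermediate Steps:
$U{\left(C \right)} = 56$ ($U{\left(C \right)} = 4 \left(14 - 0\right) = 4 \left(14 + 0\right) = 4 \cdot 14 = 56$)
$g{\left(Y \right)} = - 9 Y$
$k{\left(V,v \right)} = -53 - 267 v$ ($k{\left(V,v \right)} = -7 + \frac{- 534 v - 92}{2} = -7 + \frac{-92 - 534 v}{2} = -7 - \left(46 + 267 v\right) = -53 - 267 v$)
$k{\left(g{\left(3 \right)},U{\left(11 \right)} \right)} - 385690 = \left(-53 - 14952\right) - 385690 = -15005 - 385690 = -400695$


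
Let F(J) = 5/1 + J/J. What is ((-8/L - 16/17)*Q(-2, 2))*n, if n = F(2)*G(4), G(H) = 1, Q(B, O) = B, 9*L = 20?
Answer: 4632/85 ≈ 54.494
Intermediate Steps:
L = 20/9 (L = (⅑)*20 = 20/9 ≈ 2.2222)
F(J) = 6 (F(J) = 5*1 + 1 = 5 + 1 = 6)
n = 6 (n = 6*1 = 6)
((-8/L - 16/17)*Q(-2, 2))*n = ((-8/20/9 - 16/17)*(-2))*6 = ((-8*9/20 - 16*1/17)*(-2))*6 = ((-18/5 - 16/17)*(-2))*6 = -386/85*(-2)*6 = (772/85)*6 = 4632/85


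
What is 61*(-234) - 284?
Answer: -14558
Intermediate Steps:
61*(-234) - 284 = -14274 - 284 = -14558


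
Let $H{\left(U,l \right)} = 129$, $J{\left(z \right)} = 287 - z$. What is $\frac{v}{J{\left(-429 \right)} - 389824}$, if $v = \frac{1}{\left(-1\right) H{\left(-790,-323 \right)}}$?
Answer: $\frac{1}{50194932} \approx 1.9922 \cdot 10^{-8}$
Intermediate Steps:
$v = - \frac{1}{129}$ ($v = \frac{1}{\left(-1\right) 129} = \frac{1}{-129} = - \frac{1}{129} \approx -0.0077519$)
$\frac{v}{J{\left(-429 \right)} - 389824} = - \frac{1}{129 \left(\left(287 - -429\right) - 389824\right)} = - \frac{1}{129 \left(\left(287 + 429\right) - 389824\right)} = - \frac{1}{129 \left(716 - 389824\right)} = - \frac{1}{129 \left(-389108\right)} = \left(- \frac{1}{129}\right) \left(- \frac{1}{389108}\right) = \frac{1}{50194932}$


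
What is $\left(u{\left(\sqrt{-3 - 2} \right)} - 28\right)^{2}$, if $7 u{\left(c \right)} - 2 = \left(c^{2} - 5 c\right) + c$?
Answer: $\frac{39521}{49} + \frac{1592 i \sqrt{5}}{49} \approx 806.55 + 72.649 i$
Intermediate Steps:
$u{\left(c \right)} = \frac{2}{7} - \frac{4 c}{7} + \frac{c^{2}}{7}$ ($u{\left(c \right)} = \frac{2}{7} + \frac{\left(c^{2} - 5 c\right) + c}{7} = \frac{2}{7} + \frac{c^{2} - 4 c}{7} = \frac{2}{7} + \left(- \frac{4 c}{7} + \frac{c^{2}}{7}\right) = \frac{2}{7} - \frac{4 c}{7} + \frac{c^{2}}{7}$)
$\left(u{\left(\sqrt{-3 - 2} \right)} - 28\right)^{2} = \left(\left(\frac{2}{7} - \frac{4 \sqrt{-3 - 2}}{7} + \frac{\left(\sqrt{-3 - 2}\right)^{2}}{7}\right) - 28\right)^{2} = \left(\left(\frac{2}{7} - \frac{4 \sqrt{-5}}{7} + \frac{\left(\sqrt{-5}\right)^{2}}{7}\right) - 28\right)^{2} = \left(\left(\frac{2}{7} - \frac{4 i \sqrt{5}}{7} + \frac{\left(i \sqrt{5}\right)^{2}}{7}\right) - 28\right)^{2} = \left(\left(\frac{2}{7} - \frac{4 i \sqrt{5}}{7} + \frac{1}{7} \left(-5\right)\right) - 28\right)^{2} = \left(\left(\frac{2}{7} - \frac{4 i \sqrt{5}}{7} - \frac{5}{7}\right) - 28\right)^{2} = \left(\left(- \frac{3}{7} - \frac{4 i \sqrt{5}}{7}\right) - 28\right)^{2} = \left(- \frac{199}{7} - \frac{4 i \sqrt{5}}{7}\right)^{2}$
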